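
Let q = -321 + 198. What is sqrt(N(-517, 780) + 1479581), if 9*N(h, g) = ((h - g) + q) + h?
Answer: 2*sqrt(3328573)/3 ≈ 1216.3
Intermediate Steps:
q = -123
N(h, g) = -41/3 - g/9 + 2*h/9 (N(h, g) = (((h - g) - 123) + h)/9 = ((-123 + h - g) + h)/9 = (-123 - g + 2*h)/9 = -41/3 - g/9 + 2*h/9)
sqrt(N(-517, 780) + 1479581) = sqrt((-41/3 - 1/9*780 + (2/9)*(-517)) + 1479581) = sqrt((-41/3 - 260/3 - 1034/9) + 1479581) = sqrt(-1937/9 + 1479581) = sqrt(13314292/9) = 2*sqrt(3328573)/3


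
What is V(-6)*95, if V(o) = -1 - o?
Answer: 475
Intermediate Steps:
V(-6)*95 = (-1 - 1*(-6))*95 = (-1 + 6)*95 = 5*95 = 475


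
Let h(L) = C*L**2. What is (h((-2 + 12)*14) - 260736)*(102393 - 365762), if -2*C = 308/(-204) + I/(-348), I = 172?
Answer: 31304157329312/493 ≈ 6.3497e+10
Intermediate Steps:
C = 494/493 (C = -(308/(-204) + 172/(-348))/2 = -(308*(-1/204) + 172*(-1/348))/2 = -(-77/51 - 43/87)/2 = -1/2*(-988/493) = 494/493 ≈ 1.0020)
h(L) = 494*L**2/493
(h((-2 + 12)*14) - 260736)*(102393 - 365762) = (494*((-2 + 12)*14)**2/493 - 260736)*(102393 - 365762) = (494*(10*14)**2/493 - 260736)*(-263369) = ((494/493)*140**2 - 260736)*(-263369) = ((494/493)*19600 - 260736)*(-263369) = (9682400/493 - 260736)*(-263369) = -118860448/493*(-263369) = 31304157329312/493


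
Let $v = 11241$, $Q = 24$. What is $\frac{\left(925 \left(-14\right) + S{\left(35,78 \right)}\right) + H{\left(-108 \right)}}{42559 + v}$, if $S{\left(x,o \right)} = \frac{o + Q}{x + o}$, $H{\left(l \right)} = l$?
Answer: $- \frac{368863}{1519850} \approx -0.2427$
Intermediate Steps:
$S{\left(x,o \right)} = \frac{24 + o}{o + x}$ ($S{\left(x,o \right)} = \frac{o + 24}{x + o} = \frac{24 + o}{o + x}$)
$\frac{\left(925 \left(-14\right) + S{\left(35,78 \right)}\right) + H{\left(-108 \right)}}{42559 + v} = \frac{\left(925 \left(-14\right) + \frac{24 + 78}{78 + 35}\right) - 108}{42559 + 11241} = \frac{\left(-12950 + \frac{1}{113} \cdot 102\right) - 108}{53800} = \left(\left(-12950 + \frac{1}{113} \cdot 102\right) - 108\right) \frac{1}{53800} = \left(\left(-12950 + \frac{102}{113}\right) - 108\right) \frac{1}{53800} = \left(- \frac{1463248}{113} - 108\right) \frac{1}{53800} = \left(- \frac{1475452}{113}\right) \frac{1}{53800} = - \frac{368863}{1519850}$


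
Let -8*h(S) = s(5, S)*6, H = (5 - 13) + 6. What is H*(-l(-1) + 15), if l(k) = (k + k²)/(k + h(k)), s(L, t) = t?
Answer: -30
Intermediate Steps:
H = -2 (H = -8 + 6 = -2)
h(S) = -3*S/4 (h(S) = -S*6/8 = -3*S/4)
l(k) = 4*(k + k²)/k (l(k) = (k + k²)/(k - 3*k/4) = (k + k²)/((k/4)) = (k + k²)*(4/k) = 4*(k + k²)/k)
H*(-l(-1) + 15) = -2*(-(4 + 4*(-1)) + 15) = -2*(-(4 - 4) + 15) = -2*(-1*0 + 15) = -2*(0 + 15) = -2*15 = -30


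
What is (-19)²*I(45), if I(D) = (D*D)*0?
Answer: 0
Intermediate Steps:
I(D) = 0 (I(D) = D²*0 = 0)
(-19)²*I(45) = (-19)²*0 = 361*0 = 0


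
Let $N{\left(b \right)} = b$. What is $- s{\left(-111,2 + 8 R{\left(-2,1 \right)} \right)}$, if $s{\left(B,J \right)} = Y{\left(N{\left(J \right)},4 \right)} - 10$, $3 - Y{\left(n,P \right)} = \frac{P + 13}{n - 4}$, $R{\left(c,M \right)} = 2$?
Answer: $\frac{115}{14} \approx 8.2143$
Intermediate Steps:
$Y{\left(n,P \right)} = 3 - \frac{13 + P}{-4 + n}$ ($Y{\left(n,P \right)} = 3 - \frac{P + 13}{n - 4} = 3 - \frac{13 + P}{-4 + n}$)
$s{\left(B,J \right)} = -10 + \frac{-29 + 3 J}{-4 + J}$ ($s{\left(B,J \right)} = \frac{-25 - 4 + 3 J}{-4 + J} - 10 = \frac{-29 + 3 J}{-4 + J} - 10 = -10 + \frac{-29 + 3 J}{-4 + J}$)
$- s{\left(-111,2 + 8 R{\left(-2,1 \right)} \right)} = - \frac{11 - 7 \left(2 + 8 \cdot 2\right)}{-4 + \left(2 + 8 \cdot 2\right)} = - \frac{11 - 7 \left(2 + 16\right)}{-4 + \left(2 + 16\right)} = - \frac{11 - 126}{-4 + 18} = - \frac{11 - 126}{14} = - \frac{-115}{14} = \left(-1\right) \left(- \frac{115}{14}\right) = \frac{115}{14}$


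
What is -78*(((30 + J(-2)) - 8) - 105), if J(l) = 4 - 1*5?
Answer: 6552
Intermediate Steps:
J(l) = -1 (J(l) = 4 - 5 = -1)
-78*(((30 + J(-2)) - 8) - 105) = -78*(((30 - 1) - 8) - 105) = -78*((29 - 8) - 105) = -78*(21 - 105) = -78*(-84) = 6552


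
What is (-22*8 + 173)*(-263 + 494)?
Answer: -693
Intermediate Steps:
(-22*8 + 173)*(-263 + 494) = (-176 + 173)*231 = -3*231 = -693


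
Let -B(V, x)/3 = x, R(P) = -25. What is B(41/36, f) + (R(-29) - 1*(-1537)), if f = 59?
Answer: 1335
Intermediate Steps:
B(V, x) = -3*x
B(41/36, f) + (R(-29) - 1*(-1537)) = -3*59 + (-25 - 1*(-1537)) = -177 + (-25 + 1537) = -177 + 1512 = 1335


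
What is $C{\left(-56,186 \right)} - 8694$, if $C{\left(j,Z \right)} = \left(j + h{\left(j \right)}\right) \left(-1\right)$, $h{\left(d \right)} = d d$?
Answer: $-11774$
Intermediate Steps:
$h{\left(d \right)} = d^{2}$
$C{\left(j,Z \right)} = - j - j^{2}$ ($C{\left(j,Z \right)} = \left(j + j^{2}\right) \left(-1\right) = - j - j^{2}$)
$C{\left(-56,186 \right)} - 8694 = - 56 \left(-1 - -56\right) - 8694 = - 56 \left(-1 + 56\right) - 8694 = \left(-56\right) 55 - 8694 = -3080 - 8694 = -11774$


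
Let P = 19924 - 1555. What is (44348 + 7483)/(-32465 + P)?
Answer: -51831/14096 ≈ -3.6770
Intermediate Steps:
P = 18369
(44348 + 7483)/(-32465 + P) = (44348 + 7483)/(-32465 + 18369) = 51831/(-14096) = 51831*(-1/14096) = -51831/14096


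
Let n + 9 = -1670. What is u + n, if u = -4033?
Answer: -5712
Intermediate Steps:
n = -1679 (n = -9 - 1670 = -1679)
u + n = -4033 - 1679 = -5712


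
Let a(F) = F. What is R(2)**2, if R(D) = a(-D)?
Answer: 4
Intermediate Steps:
R(D) = -D
R(2)**2 = (-1*2)**2 = (-2)**2 = 4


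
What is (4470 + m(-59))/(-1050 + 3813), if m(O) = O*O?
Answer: 7951/2763 ≈ 2.8777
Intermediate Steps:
m(O) = O²
(4470 + m(-59))/(-1050 + 3813) = (4470 + (-59)²)/(-1050 + 3813) = (4470 + 3481)/2763 = 7951*(1/2763) = 7951/2763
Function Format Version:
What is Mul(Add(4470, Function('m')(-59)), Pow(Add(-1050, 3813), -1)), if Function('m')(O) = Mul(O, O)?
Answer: Rational(7951, 2763) ≈ 2.8777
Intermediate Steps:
Function('m')(O) = Pow(O, 2)
Mul(Add(4470, Function('m')(-59)), Pow(Add(-1050, 3813), -1)) = Mul(Add(4470, Pow(-59, 2)), Pow(Add(-1050, 3813), -1)) = Mul(Add(4470, 3481), Pow(2763, -1)) = Mul(7951, Rational(1, 2763)) = Rational(7951, 2763)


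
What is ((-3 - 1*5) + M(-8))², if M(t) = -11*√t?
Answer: -904 + 352*I*√2 ≈ -904.0 + 497.8*I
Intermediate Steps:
((-3 - 1*5) + M(-8))² = ((-3 - 1*5) - 22*I*√2)² = ((-3 - 5) - 22*I*√2)² = (-8 - 22*I*√2)²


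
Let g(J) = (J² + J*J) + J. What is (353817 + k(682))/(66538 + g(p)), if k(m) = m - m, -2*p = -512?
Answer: 353817/197866 ≈ 1.7882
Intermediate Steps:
p = 256 (p = -½*(-512) = 256)
g(J) = J + 2*J² (g(J) = (J² + J²) + J = 2*J² + J = J + 2*J²)
k(m) = 0
(353817 + k(682))/(66538 + g(p)) = (353817 + 0)/(66538 + 256*(1 + 2*256)) = 353817/(66538 + 256*(1 + 512)) = 353817/(66538 + 256*513) = 353817/(66538 + 131328) = 353817/197866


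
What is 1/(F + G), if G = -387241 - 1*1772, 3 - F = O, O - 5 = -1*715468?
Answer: 1/326453 ≈ 3.0632e-6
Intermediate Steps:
O = -715463 (O = 5 - 1*715468 = 5 - 715468 = -715463)
F = 715466 (F = 3 - 1*(-715463) = 3 + 715463 = 715466)
G = -389013 (G = -387241 - 1772 = -389013)
1/(F + G) = 1/(715466 - 389013) = 1/326453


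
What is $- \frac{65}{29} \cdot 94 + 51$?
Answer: $- \frac{4631}{29} \approx -159.69$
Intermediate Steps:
$- \frac{65}{29} \cdot 94 + 51 = \left(-65\right) \frac{1}{29} \cdot 94 + 51 = \left(- \frac{65}{29}\right) 94 + 51 = - \frac{6110}{29} + 51 = - \frac{4631}{29}$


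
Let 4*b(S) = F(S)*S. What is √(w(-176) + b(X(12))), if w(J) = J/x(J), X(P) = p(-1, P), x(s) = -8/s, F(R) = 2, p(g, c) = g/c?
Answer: I*√557574/12 ≈ 62.226*I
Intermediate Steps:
X(P) = -1/P
w(J) = -J²/8 (w(J) = J/((-8/J)) = J*(-J/8) = -J²/8)
b(S) = S/2 (b(S) = (2*S)/4 = S/2)
√(w(-176) + b(X(12))) = √(-⅛*(-176)² + (-1/12)/2) = √(-⅛*30976 + (-1*1/12)/2) = √(-3872 + (½)*(-1/12)) = √(-3872 - 1/24) = √(-92929/24) = I*√557574/12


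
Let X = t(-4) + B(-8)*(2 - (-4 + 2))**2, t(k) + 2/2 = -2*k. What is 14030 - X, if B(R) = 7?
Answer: 13911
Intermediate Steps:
t(k) = -1 - 2*k
X = 119 (X = (-1 - 2*(-4)) + 7*(2 - (-4 + 2))**2 = (-1 + 8) + 7*(2 - 1*(-2))**2 = 7 + 7*(2 + 2)**2 = 7 + 7*4**2 = 7 + 7*16 = 7 + 112 = 119)
14030 - X = 14030 - 1*119 = 14030 - 119 = 13911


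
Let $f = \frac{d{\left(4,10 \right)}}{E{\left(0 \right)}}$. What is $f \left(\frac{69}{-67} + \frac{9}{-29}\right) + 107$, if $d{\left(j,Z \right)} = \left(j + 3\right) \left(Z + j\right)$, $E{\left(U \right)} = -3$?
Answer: $\frac{292965}{1943} \approx 150.78$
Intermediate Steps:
$d{\left(j,Z \right)} = \left(3 + j\right) \left(Z + j\right)$
$f = - \frac{98}{3}$ ($f = \frac{4^{2} + 3 \cdot 10 + 3 \cdot 4 + 10 \cdot 4}{-3} = \left(16 + 30 + 12 + 40\right) \left(- \frac{1}{3}\right) = 98 \left(- \frac{1}{3}\right) = - \frac{98}{3} \approx -32.667$)
$f \left(\frac{69}{-67} + \frac{9}{-29}\right) + 107 = - \frac{98 \left(\frac{69}{-67} + \frac{9}{-29}\right)}{3} + 107 = - \frac{98 \left(69 \left(- \frac{1}{67}\right) + 9 \left(- \frac{1}{29}\right)\right)}{3} + 107 = - \frac{98 \left(- \frac{69}{67} - \frac{9}{29}\right)}{3} + 107 = \left(- \frac{98}{3}\right) \left(- \frac{2604}{1943}\right) + 107 = \frac{85064}{1943} + 107 = \frac{292965}{1943}$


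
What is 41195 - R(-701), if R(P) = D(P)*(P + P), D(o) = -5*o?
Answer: 4955205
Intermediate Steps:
R(P) = -10*P² (R(P) = (-5*P)*(P + P) = (-5*P)*(2*P) = -10*P²)
41195 - R(-701) = 41195 - (-10)*(-701)² = 41195 - (-10)*491401 = 41195 - 1*(-4914010) = 41195 + 4914010 = 4955205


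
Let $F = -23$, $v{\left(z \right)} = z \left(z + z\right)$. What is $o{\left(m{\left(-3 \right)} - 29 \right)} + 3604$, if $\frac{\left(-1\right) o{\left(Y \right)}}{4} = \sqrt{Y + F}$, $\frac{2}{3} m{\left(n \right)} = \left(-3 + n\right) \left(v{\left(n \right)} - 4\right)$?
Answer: $3604 - 4 i \sqrt{178} \approx 3604.0 - 53.367 i$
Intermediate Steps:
$v{\left(z \right)} = 2 z^{2}$ ($v{\left(z \right)} = z 2 z = 2 z^{2}$)
$m{\left(n \right)} = \frac{3 \left(-4 + 2 n^{2}\right) \left(-3 + n\right)}{2}$ ($m{\left(n \right)} = \frac{3 \left(-3 + n\right) \left(2 n^{2} - 4\right)}{2} = \frac{3 \left(-3 + n\right) \left(-4 + 2 n^{2}\right)}{2} = \frac{3 \left(-4 + 2 n^{2}\right) \left(-3 + n\right)}{2}$)
$o{\left(Y \right)} = - 4 \sqrt{-23 + Y}$ ($o{\left(Y \right)} = - 4 \sqrt{Y - 23} = - 4 \sqrt{-23 + Y}$)
$o{\left(m{\left(-3 \right)} - 29 \right)} + 3604 = - 4 \sqrt{-23 + \left(\left(18 - 9 \left(-3\right)^{2} - -18 + 3 \left(-3\right)^{3}\right) - 29\right)} + 3604 = - 4 \sqrt{-23 + \left(\left(18 - 81 + 18 + 3 \left(-27\right)\right) - 29\right)} + 3604 = - 4 \sqrt{-23 + \left(\left(18 - 81 + 18 - 81\right) - 29\right)} + 3604 = - 4 \sqrt{-23 - 155} + 3604 = - 4 \sqrt{-178} + 3604 = - 4 i \sqrt{178} + 3604 = 3604 - 4 i \sqrt{178}$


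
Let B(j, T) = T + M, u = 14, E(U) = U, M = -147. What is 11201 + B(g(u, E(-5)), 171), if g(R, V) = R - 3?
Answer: 11225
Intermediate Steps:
g(R, V) = -3 + R
B(j, T) = -147 + T (B(j, T) = T - 147 = -147 + T)
11201 + B(g(u, E(-5)), 171) = 11201 + (-147 + 171) = 11201 + 24 = 11225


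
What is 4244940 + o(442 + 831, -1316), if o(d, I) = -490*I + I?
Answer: 4888464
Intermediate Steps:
o(d, I) = -489*I
4244940 + o(442 + 831, -1316) = 4244940 - 489*(-1316) = 4244940 + 643524 = 4888464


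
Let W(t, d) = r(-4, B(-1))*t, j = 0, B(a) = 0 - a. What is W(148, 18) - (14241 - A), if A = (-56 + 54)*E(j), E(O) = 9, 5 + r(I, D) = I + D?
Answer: -15443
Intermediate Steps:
B(a) = -a
r(I, D) = -5 + D + I (r(I, D) = -5 + (I + D) = -5 + (D + I) = -5 + D + I)
W(t, d) = -8*t (W(t, d) = (-5 - 1*(-1) - 4)*t = (-5 + 1 - 4)*t = -8*t)
A = -18 (A = (-56 + 54)*9 = -2*9 = -18)
W(148, 18) - (14241 - A) = -8*148 - (14241 - 1*(-18)) = -1184 - (14241 + 18) = -1184 - 1*14259 = -1184 - 14259 = -15443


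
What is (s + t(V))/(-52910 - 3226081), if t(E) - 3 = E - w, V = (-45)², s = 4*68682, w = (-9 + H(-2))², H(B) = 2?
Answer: -276707/3278991 ≈ -0.084388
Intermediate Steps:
w = 49 (w = (-9 + 2)² = (-7)² = 49)
s = 274728
V = 2025
t(E) = -46 + E (t(E) = 3 + (E - 1*49) = 3 + (E - 49) = 3 + (-49 + E) = -46 + E)
(s + t(V))/(-52910 - 3226081) = (274728 + (-46 + 2025))/(-52910 - 3226081) = (274728 + 1979)/(-3278991) = 276707*(-1/3278991) = -276707/3278991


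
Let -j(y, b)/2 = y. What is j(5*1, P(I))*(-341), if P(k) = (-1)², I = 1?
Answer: 3410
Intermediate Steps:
P(k) = 1
j(y, b) = -2*y
j(5*1, P(I))*(-341) = -10*(-341) = 3410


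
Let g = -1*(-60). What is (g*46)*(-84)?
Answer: -231840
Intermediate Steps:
g = 60
(g*46)*(-84) = (60*46)*(-84) = 2760*(-84) = -231840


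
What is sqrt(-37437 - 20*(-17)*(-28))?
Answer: I*sqrt(46957) ≈ 216.7*I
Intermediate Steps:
sqrt(-37437 - 20*(-17)*(-28)) = sqrt(-37437 + 340*(-28)) = sqrt(-37437 - 9520) = sqrt(-46957) = I*sqrt(46957)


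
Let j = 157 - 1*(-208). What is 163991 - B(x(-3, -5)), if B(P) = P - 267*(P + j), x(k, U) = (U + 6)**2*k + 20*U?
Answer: 234048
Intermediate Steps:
j = 365 (j = 157 + 208 = 365)
x(k, U) = 20*U + k*(6 + U)**2 (x(k, U) = (6 + U)**2*k + 20*U = k*(6 + U)**2 + 20*U = 20*U + k*(6 + U)**2)
B(P) = -97455 - 266*P (B(P) = P - 267*(P + 365) = P - 267*(365 + P) = P + (-97455 - 267*P) = -97455 - 266*P)
163991 - B(x(-3, -5)) = 163991 - (-97455 - 266*(20*(-5) - 3*(6 - 5)**2)) = 163991 - (-97455 - 266*(-100 - 3*1**2)) = 163991 - (-97455 - 266*(-100 - 3*1)) = 163991 - (-97455 - 266*(-100 - 3)) = 163991 - (-97455 - 266*(-103)) = 163991 - (-97455 + 27398) = 163991 - 1*(-70057) = 163991 + 70057 = 234048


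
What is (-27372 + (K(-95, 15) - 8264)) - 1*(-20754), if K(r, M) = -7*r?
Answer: -14217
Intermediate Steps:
(-27372 + (K(-95, 15) - 8264)) - 1*(-20754) = (-27372 + (-7*(-95) - 8264)) - 1*(-20754) = (-27372 + (665 - 8264)) + 20754 = (-27372 - 7599) + 20754 = -34971 + 20754 = -14217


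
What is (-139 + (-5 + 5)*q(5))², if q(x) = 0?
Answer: 19321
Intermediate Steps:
(-139 + (-5 + 5)*q(5))² = (-139 + (-5 + 5)*0)² = (-139 + 0*0)² = (-139 + 0)² = (-139)² = 19321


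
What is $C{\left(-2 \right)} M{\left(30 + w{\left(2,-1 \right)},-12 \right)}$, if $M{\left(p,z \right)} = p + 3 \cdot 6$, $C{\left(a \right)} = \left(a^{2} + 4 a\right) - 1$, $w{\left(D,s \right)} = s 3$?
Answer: $-225$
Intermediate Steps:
$w{\left(D,s \right)} = 3 s$
$C{\left(a \right)} = -1 + a^{2} + 4 a$
$M{\left(p,z \right)} = 18 + p$ ($M{\left(p,z \right)} = p + 18 = 18 + p$)
$C{\left(-2 \right)} M{\left(30 + w{\left(2,-1 \right)},-12 \right)} = \left(-1 + \left(-2\right)^{2} + 4 \left(-2\right)\right) \left(18 + \left(30 + 3 \left(-1\right)\right)\right) = \left(-1 + 4 - 8\right) \left(18 + \left(30 - 3\right)\right) = - 5 \left(18 + 27\right) = \left(-5\right) 45 = -225$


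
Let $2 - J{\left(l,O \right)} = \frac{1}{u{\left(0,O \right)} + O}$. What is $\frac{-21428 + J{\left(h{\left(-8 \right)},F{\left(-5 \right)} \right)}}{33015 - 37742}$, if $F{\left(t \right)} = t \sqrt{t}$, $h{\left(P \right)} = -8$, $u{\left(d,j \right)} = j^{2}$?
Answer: $\frac{- 2678249 i + 107130 \sqrt{5}}{23635 \left(\sqrt{5} - 25 i\right)} \approx 4.5327 + 1.5029 \cdot 10^{-7} i$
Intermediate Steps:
$F{\left(t \right)} = t^{\frac{3}{2}}$
$J{\left(l,O \right)} = 2 - \frac{1}{O + O^{2}}$ ($J{\left(l,O \right)} = 2 - \frac{1}{O^{2} + O} = 2 - \frac{1}{O + O^{2}}$)
$\frac{-21428 + J{\left(h{\left(-8 \right)},F{\left(-5 \right)} \right)}}{33015 - 37742} = \frac{-21428 + \frac{-1 + 2 \left(-5\right)^{\frac{3}{2}} + 2 \left(\left(-5\right)^{\frac{3}{2}}\right)^{2}}{\left(-5\right)^{\frac{3}{2}} \left(1 + \left(-5\right)^{\frac{3}{2}}\right)}}{33015 - 37742} = \frac{-21428 + \frac{-1 + 2 \left(- 5 i \sqrt{5}\right) + 2 \left(- 5 i \sqrt{5}\right)^{2}}{- 5 i \sqrt{5} \left(1 - 5 i \sqrt{5}\right)}}{-4727} = \left(-21428 + \frac{\frac{i \sqrt{5}}{25} \left(-1 - 10 i \sqrt{5} + 2 \left(-125\right)\right)}{1 - 5 i \sqrt{5}}\right) \left(- \frac{1}{4727}\right) = \left(-21428 + \frac{\frac{i \sqrt{5}}{25} \left(-1 - 10 i \sqrt{5} - 250\right)}{1 - 5 i \sqrt{5}}\right) \left(- \frac{1}{4727}\right) = \left(-21428 + \frac{\frac{i \sqrt{5}}{25} \left(-251 - 10 i \sqrt{5}\right)}{1 - 5 i \sqrt{5}}\right) \left(- \frac{1}{4727}\right) = \left(-21428 + \frac{i \sqrt{5} \left(-251 - 10 i \sqrt{5}\right)}{25 \left(1 - 5 i \sqrt{5}\right)}\right) \left(- \frac{1}{4727}\right) = \frac{21428}{4727} - \frac{i \sqrt{5} \left(-251 - 10 i \sqrt{5}\right)}{118175 \left(1 - 5 i \sqrt{5}\right)}$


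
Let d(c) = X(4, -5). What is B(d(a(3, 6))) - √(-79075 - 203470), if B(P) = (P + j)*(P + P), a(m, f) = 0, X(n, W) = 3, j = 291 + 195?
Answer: 2934 - I*√282545 ≈ 2934.0 - 531.55*I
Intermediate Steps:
j = 486
d(c) = 3
B(P) = 2*P*(486 + P) (B(P) = (P + 486)*(P + P) = (486 + P)*(2*P) = 2*P*(486 + P))
B(d(a(3, 6))) - √(-79075 - 203470) = 2*3*(486 + 3) - √(-79075 - 203470) = 2*3*489 - √(-282545) = 2934 - I*√282545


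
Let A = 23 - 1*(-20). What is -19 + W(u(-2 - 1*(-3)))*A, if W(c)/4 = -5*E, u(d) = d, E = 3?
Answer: -2599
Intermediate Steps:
A = 43 (A = 23 + 20 = 43)
W(c) = -60 (W(c) = 4*(-5*3) = 4*(-15) = -60)
-19 + W(u(-2 - 1*(-3)))*A = -19 - 60*43 = -19 - 2580 = -2599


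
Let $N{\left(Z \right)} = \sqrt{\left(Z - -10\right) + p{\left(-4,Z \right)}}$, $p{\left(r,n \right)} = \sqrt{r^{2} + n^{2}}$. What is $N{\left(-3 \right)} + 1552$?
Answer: $1552 + 2 \sqrt{3} \approx 1555.5$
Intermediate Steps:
$p{\left(r,n \right)} = \sqrt{n^{2} + r^{2}}$
$N{\left(Z \right)} = \sqrt{10 + Z + \sqrt{16 + Z^{2}}}$ ($N{\left(Z \right)} = \sqrt{\left(Z - -10\right) + \sqrt{Z^{2} + \left(-4\right)^{2}}} = \sqrt{\left(Z + 10\right) + \sqrt{Z^{2} + 16}} = \sqrt{\left(10 + Z\right) + \sqrt{16 + Z^{2}}} = \sqrt{10 + Z + \sqrt{16 + Z^{2}}}$)
$N{\left(-3 \right)} + 1552 = \sqrt{10 - 3 + \sqrt{16 + \left(-3\right)^{2}}} + 1552 = \sqrt{10 - 3 + \sqrt{16 + 9}} + 1552 = \sqrt{10 - 3 + \sqrt{25}} + 1552 = \sqrt{10 - 3 + 5} + 1552 = \sqrt{12} + 1552 = 2 \sqrt{3} + 1552 = 1552 + 2 \sqrt{3}$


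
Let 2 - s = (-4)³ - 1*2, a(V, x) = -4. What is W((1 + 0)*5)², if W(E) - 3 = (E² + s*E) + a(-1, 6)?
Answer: 132496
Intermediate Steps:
s = 68 (s = 2 - ((-4)³ - 1*2) = 2 - (-64 - 2) = 2 - 1*(-66) = 2 + 66 = 68)
W(E) = -1 + E² + 68*E (W(E) = 3 + ((E² + 68*E) - 4) = 3 + (-4 + E² + 68*E) = -1 + E² + 68*E)
W((1 + 0)*5)² = (-1 + ((1 + 0)*5)² + 68*((1 + 0)*5))² = (-1 + (1*5)² + 68*(1*5))² = (-1 + 5² + 68*5)² = (-1 + 25 + 340)² = 364² = 132496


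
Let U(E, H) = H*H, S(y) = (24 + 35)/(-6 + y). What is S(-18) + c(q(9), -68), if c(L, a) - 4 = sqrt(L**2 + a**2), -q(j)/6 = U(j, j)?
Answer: 37/24 + 2*sqrt(60205) ≈ 492.28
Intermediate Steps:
S(y) = 59/(-6 + y)
U(E, H) = H**2
q(j) = -6*j**2
c(L, a) = 4 + sqrt(L**2 + a**2)
S(-18) + c(q(9), -68) = 59/(-6 - 18) + (4 + sqrt((-6*9**2)**2 + (-68)**2)) = 59/(-24) + (4 + sqrt((-6*81)**2 + 4624)) = 59*(-1/24) + (4 + sqrt((-486)**2 + 4624)) = -59/24 + (4 + sqrt(236196 + 4624)) = -59/24 + (4 + sqrt(240820)) = -59/24 + (4 + 2*sqrt(60205)) = 37/24 + 2*sqrt(60205)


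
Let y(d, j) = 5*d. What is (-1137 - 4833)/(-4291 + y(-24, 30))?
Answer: 5970/4411 ≈ 1.3534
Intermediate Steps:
(-1137 - 4833)/(-4291 + y(-24, 30)) = (-1137 - 4833)/(-4291 + 5*(-24)) = -5970/(-4291 - 120) = -5970/(-4411) = -5970*(-1/4411) = 5970/4411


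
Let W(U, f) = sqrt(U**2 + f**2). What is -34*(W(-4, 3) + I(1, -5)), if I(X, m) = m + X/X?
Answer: -34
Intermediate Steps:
I(X, m) = 1 + m (I(X, m) = m + 1 = 1 + m)
-34*(W(-4, 3) + I(1, -5)) = -34*(sqrt((-4)**2 + 3**2) + (1 - 5)) = -34*(sqrt(16 + 9) - 4) = -34*(sqrt(25) - 4) = -34*(5 - 4) = -34*1 = -34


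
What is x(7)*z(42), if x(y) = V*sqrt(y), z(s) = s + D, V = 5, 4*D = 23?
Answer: 955*sqrt(7)/4 ≈ 631.67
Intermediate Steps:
D = 23/4 (D = (1/4)*23 = 23/4 ≈ 5.7500)
z(s) = 23/4 + s (z(s) = s + 23/4 = 23/4 + s)
x(y) = 5*sqrt(y)
x(7)*z(42) = (5*sqrt(7))*(23/4 + 42) = (5*sqrt(7))*(191/4) = 955*sqrt(7)/4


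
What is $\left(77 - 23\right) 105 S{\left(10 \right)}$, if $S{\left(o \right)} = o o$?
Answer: $567000$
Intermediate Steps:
$S{\left(o \right)} = o^{2}$
$\left(77 - 23\right) 105 S{\left(10 \right)} = \left(77 - 23\right) 105 \cdot 10^{2} = 54 \cdot 105 \cdot 100 = 5670 \cdot 100 = 567000$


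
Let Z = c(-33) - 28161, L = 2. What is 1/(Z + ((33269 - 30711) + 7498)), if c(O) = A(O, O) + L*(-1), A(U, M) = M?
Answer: -1/18140 ≈ -5.5127e-5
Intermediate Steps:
c(O) = -2 + O (c(O) = O + 2*(-1) = O - 2 = -2 + O)
Z = -28196 (Z = (-2 - 33) - 28161 = -35 - 28161 = -28196)
1/(Z + ((33269 - 30711) + 7498)) = 1/(-28196 + ((33269 - 30711) + 7498)) = 1/(-28196 + (2558 + 7498)) = 1/(-28196 + 10056) = 1/(-18140) = -1/18140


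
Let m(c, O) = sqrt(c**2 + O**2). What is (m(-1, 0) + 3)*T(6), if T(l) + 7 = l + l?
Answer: 20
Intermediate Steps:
T(l) = -7 + 2*l (T(l) = -7 + (l + l) = -7 + 2*l)
m(c, O) = sqrt(O**2 + c**2)
(m(-1, 0) + 3)*T(6) = (sqrt(0**2 + (-1)**2) + 3)*(-7 + 2*6) = (sqrt(0 + 1) + 3)*(-7 + 12) = (sqrt(1) + 3)*5 = (1 + 3)*5 = 4*5 = 20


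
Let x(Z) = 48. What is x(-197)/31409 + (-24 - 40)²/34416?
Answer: 8143952/67560759 ≈ 0.12054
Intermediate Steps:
x(-197)/31409 + (-24 - 40)²/34416 = 48/31409 + (-24 - 40)²/34416 = 48*(1/31409) + (-64)²*(1/34416) = 48/31409 + 4096*(1/34416) = 48/31409 + 256/2151 = 8143952/67560759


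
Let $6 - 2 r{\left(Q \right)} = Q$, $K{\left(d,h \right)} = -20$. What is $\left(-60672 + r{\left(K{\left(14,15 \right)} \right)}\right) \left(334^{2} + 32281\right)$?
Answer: $-8725008583$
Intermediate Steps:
$r{\left(Q \right)} = 3 - \frac{Q}{2}$
$\left(-60672 + r{\left(K{\left(14,15 \right)} \right)}\right) \left(334^{2} + 32281\right) = \left(-60672 + \left(3 - -10\right)\right) \left(334^{2} + 32281\right) = \left(-60672 + \left(3 + 10\right)\right) \left(111556 + 32281\right) = \left(-60672 + 13\right) 143837 = \left(-60659\right) 143837 = -8725008583$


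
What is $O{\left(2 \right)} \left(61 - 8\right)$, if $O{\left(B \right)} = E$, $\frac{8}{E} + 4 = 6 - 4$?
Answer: $-212$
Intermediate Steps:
$E = -4$ ($E = \frac{8}{-4 + \left(6 - 4\right)} = \frac{8}{-4 + 2} = \frac{8}{-2} = 8 \left(- \frac{1}{2}\right) = -4$)
$O{\left(B \right)} = -4$
$O{\left(2 \right)} \left(61 - 8\right) = - 4 \left(61 - 8\right) = \left(-4\right) 53 = -212$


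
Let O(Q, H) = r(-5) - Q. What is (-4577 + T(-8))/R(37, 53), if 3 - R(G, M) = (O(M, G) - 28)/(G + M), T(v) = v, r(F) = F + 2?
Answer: -68775/59 ≈ -1165.7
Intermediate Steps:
r(F) = 2 + F
O(Q, H) = -3 - Q (O(Q, H) = (2 - 5) - Q = -3 - Q)
R(G, M) = 3 - (-31 - M)/(G + M) (R(G, M) = 3 - ((-3 - M) - 28)/(G + M) = 3 - (-31 - M)/(G + M))
(-4577 + T(-8))/R(37, 53) = (-4577 - 8)/(((31 + 3*37 + 4*53)/(37 + 53))) = -4585*90/(31 + 111 + 212) = -4585/((1/90)*354) = -4585/59/15 = -4585*15/59 = -68775/59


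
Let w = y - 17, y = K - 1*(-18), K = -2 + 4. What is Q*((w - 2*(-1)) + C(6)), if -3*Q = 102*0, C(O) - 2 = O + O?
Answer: 0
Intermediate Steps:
K = 2
C(O) = 2 + 2*O (C(O) = 2 + (O + O) = 2 + 2*O)
y = 20 (y = 2 - 1*(-18) = 2 + 18 = 20)
w = 3 (w = 20 - 17 = 3)
Q = 0 (Q = -34*0 = -1/3*0 = 0)
Q*((w - 2*(-1)) + C(6)) = 0*((3 - 2*(-1)) + (2 + 2*6)) = 0*((3 + 2) + (2 + 12)) = 0*(5 + 14) = 0*19 = 0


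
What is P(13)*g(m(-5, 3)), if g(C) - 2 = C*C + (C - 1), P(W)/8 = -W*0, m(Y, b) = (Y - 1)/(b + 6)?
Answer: 0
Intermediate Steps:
m(Y, b) = (-1 + Y)/(6 + b)
P(W) = 0 (P(W) = 8*(-W*0) = 8*0 = 0)
g(C) = 1 + C + C**2 (g(C) = 2 + (C*C + (C - 1)) = 2 + (C**2 + (-1 + C)) = 2 + (-1 + C + C**2) = 1 + C + C**2)
P(13)*g(m(-5, 3)) = 0*(1 + (-1 - 5)/(6 + 3) + ((-1 - 5)/(6 + 3))**2) = 0*(1 - 6/9 + (-6/9)**2) = 0*(1 + (1/9)*(-6) + ((1/9)*(-6))**2) = 0*(1 - 2/3 + (-2/3)**2) = 0*(1 - 2/3 + 4/9) = 0*(7/9) = 0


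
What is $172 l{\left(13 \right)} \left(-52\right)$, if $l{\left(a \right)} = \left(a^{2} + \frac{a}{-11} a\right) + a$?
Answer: $- \frac{16394352}{11} \approx -1.4904 \cdot 10^{6}$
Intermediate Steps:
$l{\left(a \right)} = a + \frac{10 a^{2}}{11}$ ($l{\left(a \right)} = \left(a^{2} + a \left(- \frac{1}{11}\right) a\right) + a = \left(a^{2} + - \frac{a}{11} a\right) + a = \left(a^{2} - \frac{a^{2}}{11}\right) + a = \frac{10 a^{2}}{11} + a = a + \frac{10 a^{2}}{11}$)
$172 l{\left(13 \right)} \left(-52\right) = 172 \cdot \frac{1}{11} \cdot 13 \left(11 + 10 \cdot 13\right) \left(-52\right) = 172 \cdot \frac{1}{11} \cdot 13 \left(11 + 130\right) \left(-52\right) = 172 \cdot \frac{1}{11} \cdot 13 \cdot 141 \left(-52\right) = 172 \cdot \frac{1833}{11} \left(-52\right) = \frac{315276}{11} \left(-52\right) = - \frac{16394352}{11}$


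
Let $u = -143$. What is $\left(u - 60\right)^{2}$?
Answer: $41209$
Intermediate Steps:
$\left(u - 60\right)^{2} = \left(-143 - 60\right)^{2} = \left(-203\right)^{2} = 41209$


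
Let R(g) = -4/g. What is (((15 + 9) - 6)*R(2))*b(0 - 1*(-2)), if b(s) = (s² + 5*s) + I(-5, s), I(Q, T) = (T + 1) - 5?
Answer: -432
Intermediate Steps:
I(Q, T) = -4 + T (I(Q, T) = (1 + T) - 5 = -4 + T)
b(s) = -4 + s² + 6*s (b(s) = (s² + 5*s) + (-4 + s) = -4 + s² + 6*s)
(((15 + 9) - 6)*R(2))*b(0 - 1*(-2)) = (((15 + 9) - 6)*(-4/2))*(-4 + (0 - 1*(-2))² + 6*(0 - 1*(-2))) = ((24 - 6)*(-4*½))*(-4 + (0 + 2)² + 6*(0 + 2)) = (18*(-2))*(-4 + 2² + 6*2) = -36*(-4 + 4 + 12) = -36*12 = -432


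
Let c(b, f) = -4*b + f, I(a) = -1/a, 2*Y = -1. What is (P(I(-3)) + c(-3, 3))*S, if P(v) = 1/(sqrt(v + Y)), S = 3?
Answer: 45 - 3*I*sqrt(6) ≈ 45.0 - 7.3485*I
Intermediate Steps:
Y = -1/2 (Y = (1/2)*(-1) = -1/2 ≈ -0.50000)
P(v) = 1/sqrt(-1/2 + v) (P(v) = 1/(sqrt(v - 1/2)) = 1/(sqrt(-1/2 + v)) = 1/sqrt(-1/2 + v))
c(b, f) = f - 4*b
(P(I(-3)) + c(-3, 3))*S = (sqrt(2)/sqrt(-1 + 2*(-1/(-3))) + (3 - 4*(-3)))*3 = (sqrt(2)/sqrt(-1 + 2*(-1*(-1/3))) + (3 + 12))*3 = (sqrt(2)/sqrt(-1 + 2*(1/3)) + 15)*3 = (sqrt(2)/sqrt(-1 + 2/3) + 15)*3 = (sqrt(2)/sqrt(-1/3) + 15)*3 = (sqrt(2)*(-I*sqrt(3)) + 15)*3 = (-I*sqrt(6) + 15)*3 = (15 - I*sqrt(6))*3 = 45 - 3*I*sqrt(6)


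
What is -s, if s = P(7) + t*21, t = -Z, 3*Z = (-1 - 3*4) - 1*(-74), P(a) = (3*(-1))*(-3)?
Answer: 418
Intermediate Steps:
P(a) = 9 (P(a) = -3*(-3) = 9)
Z = 61/3 (Z = ((-1 - 3*4) - 1*(-74))/3 = ((-1 - 12) + 74)/3 = (-13 + 74)/3 = (1/3)*61 = 61/3 ≈ 20.333)
t = -61/3 (t = -1*61/3 = -61/3 ≈ -20.333)
s = -418 (s = 9 - 61/3*21 = 9 - 427 = -418)
-s = -1*(-418) = 418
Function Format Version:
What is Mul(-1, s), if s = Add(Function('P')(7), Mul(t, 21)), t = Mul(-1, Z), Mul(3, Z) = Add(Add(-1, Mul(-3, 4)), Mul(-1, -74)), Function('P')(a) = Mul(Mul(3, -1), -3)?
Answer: 418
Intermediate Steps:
Function('P')(a) = 9 (Function('P')(a) = Mul(-3, -3) = 9)
Z = Rational(61, 3) (Z = Mul(Rational(1, 3), Add(Add(-1, Mul(-3, 4)), Mul(-1, -74))) = Mul(Rational(1, 3), Add(Add(-1, -12), 74)) = Mul(Rational(1, 3), Add(-13, 74)) = Mul(Rational(1, 3), 61) = Rational(61, 3) ≈ 20.333)
t = Rational(-61, 3) (t = Mul(-1, Rational(61, 3)) = Rational(-61, 3) ≈ -20.333)
s = -418 (s = Add(9, Mul(Rational(-61, 3), 21)) = Add(9, -427) = -418)
Mul(-1, s) = Mul(-1, -418) = 418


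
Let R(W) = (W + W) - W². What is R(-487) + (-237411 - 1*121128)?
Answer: -596682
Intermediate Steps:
R(W) = -W² + 2*W (R(W) = 2*W - W² = -W² + 2*W)
R(-487) + (-237411 - 1*121128) = -487*(2 - 1*(-487)) + (-237411 - 1*121128) = -487*(2 + 487) + (-237411 - 121128) = -487*489 - 358539 = -238143 - 358539 = -596682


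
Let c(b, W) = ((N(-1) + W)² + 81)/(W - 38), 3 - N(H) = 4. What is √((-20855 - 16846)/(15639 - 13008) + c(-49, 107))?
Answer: √548119855518/60513 ≈ 12.235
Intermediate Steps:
N(H) = -1 (N(H) = 3 - 1*4 = 3 - 4 = -1)
c(b, W) = (81 + (-1 + W)²)/(-38 + W) (c(b, W) = ((-1 + W)² + 81)/(W - 38) = (81 + (-1 + W)²)/(-38 + W))
√((-20855 - 16846)/(15639 - 13008) + c(-49, 107)) = √((-20855 - 16846)/(15639 - 13008) + (81 + (-1 + 107)²)/(-38 + 107)) = √(-37701/2631 + (81 + 106²)/69) = √(-37701*1/2631 + (81 + 11236)/69) = √(-12567/877 + (1/69)*11317) = √(-12567/877 + 11317/69) = √(9057886/60513) = √548119855518/60513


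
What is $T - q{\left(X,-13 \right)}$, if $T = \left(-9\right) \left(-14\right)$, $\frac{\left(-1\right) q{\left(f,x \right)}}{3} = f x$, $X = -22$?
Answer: $984$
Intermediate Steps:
$q{\left(f,x \right)} = - 3 f x$
$T = 126$
$T - q{\left(X,-13 \right)} = 126 - \left(-3\right) \left(-22\right) \left(-13\right) = 126 - -858 = 126 + 858 = 984$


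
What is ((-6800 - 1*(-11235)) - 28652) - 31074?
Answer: -55291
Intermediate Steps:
((-6800 - 1*(-11235)) - 28652) - 31074 = ((-6800 + 11235) - 28652) - 31074 = (4435 - 28652) - 31074 = -24217 - 31074 = -55291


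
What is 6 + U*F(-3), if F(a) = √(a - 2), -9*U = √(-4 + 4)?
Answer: 6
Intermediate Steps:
U = 0 (U = -√(-4 + 4)/9 = -√0/9 = -⅑*0 = 0)
F(a) = √(-2 + a)
6 + U*F(-3) = 6 + 0*√(-2 - 3) = 6 + 0*√(-5) = 6 + 0*(I*√5) = 6 + 0 = 6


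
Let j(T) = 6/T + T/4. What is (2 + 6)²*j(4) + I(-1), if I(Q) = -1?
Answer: 159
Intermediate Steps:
j(T) = 6/T + T/4 (j(T) = 6/T + T*(¼) = 6/T + T/4)
(2 + 6)²*j(4) + I(-1) = (2 + 6)²*(6/4 + (¼)*4) - 1 = 8²*(6*(¼) + 1) - 1 = 64*(3/2 + 1) - 1 = 64*(5/2) - 1 = 160 - 1 = 159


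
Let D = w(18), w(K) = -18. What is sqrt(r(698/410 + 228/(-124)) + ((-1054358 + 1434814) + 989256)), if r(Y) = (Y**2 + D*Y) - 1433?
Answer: sqrt(55259449712671)/6355 ≈ 1169.7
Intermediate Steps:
D = -18
r(Y) = -1433 + Y**2 - 18*Y (r(Y) = (Y**2 - 18*Y) - 1433 = -1433 + Y**2 - 18*Y)
sqrt(r(698/410 + 228/(-124)) + ((-1054358 + 1434814) + 989256)) = sqrt((-1433 + (698/410 + 228/(-124))**2 - 18*(698/410 + 228/(-124))) + ((-1054358 + 1434814) + 989256)) = sqrt((-1433 + (698*(1/410) + 228*(-1/124))**2 - 18*(698*(1/410) + 228*(-1/124))) + (380456 + 989256)) = sqrt((-1433 + (349/205 - 57/31)**2 - 18*(349/205 - 57/31)) + 1369712) = sqrt((-1433 + (-866/6355)**2 - 18*(-866/6355)) + 1369712) = sqrt((-1433 + 749956/40386025 + 15588/6355) + 1369712) = sqrt(-57773362129/40386025 + 1369712) = sqrt(55259449712671/40386025) = sqrt(55259449712671)/6355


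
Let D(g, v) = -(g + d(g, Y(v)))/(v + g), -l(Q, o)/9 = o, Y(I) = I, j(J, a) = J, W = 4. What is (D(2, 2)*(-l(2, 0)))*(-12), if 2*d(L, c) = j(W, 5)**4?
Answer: 0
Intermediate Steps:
d(L, c) = 128 (d(L, c) = (1/2)*4**4 = (1/2)*256 = 128)
l(Q, o) = -9*o
D(g, v) = -(128 + g)/(g + v) (D(g, v) = -(g + 128)/(v + g) = -(128 + g)/(g + v))
(D(2, 2)*(-l(2, 0)))*(-12) = (((-128 - 1*2)/(2 + 2))*(-(-9)*0))*(-12) = (((-128 - 2)/4)*(-1*0))*(-12) = (((1/4)*(-130))*0)*(-12) = -65/2*0*(-12) = 0*(-12) = 0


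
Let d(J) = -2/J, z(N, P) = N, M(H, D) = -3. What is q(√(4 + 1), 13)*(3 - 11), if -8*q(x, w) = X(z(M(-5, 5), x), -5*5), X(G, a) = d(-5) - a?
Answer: 127/5 ≈ 25.400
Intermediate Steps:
X(G, a) = ⅖ - a (X(G, a) = -2/(-5) - a = -2*(-⅕) - a = ⅖ - a)
q(x, w) = -127/40 (q(x, w) = -(⅖ - (-5)*5)/8 = -(⅖ - 1*(-25))/8 = -(⅖ + 25)/8 = -⅛*127/5 = -127/40)
q(√(4 + 1), 13)*(3 - 11) = -127*(3 - 11)/40 = -127/40*(-8) = 127/5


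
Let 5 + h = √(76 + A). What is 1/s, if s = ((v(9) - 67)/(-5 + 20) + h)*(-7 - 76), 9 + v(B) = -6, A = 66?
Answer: -2355/605983 - 225*√142/605983 ≈ -0.0083108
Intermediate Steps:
v(B) = -15 (v(B) = -9 - 6 = -15)
h = -5 + √142 (h = -5 + √(76 + 66) = -5 + √142 ≈ 6.9164)
s = 13031/15 - 83*√142 (s = ((-15 - 67)/(-5 + 20) + (-5 + √142))*(-7 - 76) = (-82/15 + (-5 + √142))*(-83) = (-157/15 + √142)*(-83) = 13031/15 - 83*√142 ≈ -120.33)
1/s = 1/(13031/15 - 83*√142)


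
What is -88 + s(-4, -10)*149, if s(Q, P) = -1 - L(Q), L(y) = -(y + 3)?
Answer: -386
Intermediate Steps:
L(y) = -3 - y (L(y) = -(3 + y) = -3 - y)
s(Q, P) = 2 + Q (s(Q, P) = -1 - (-3 - Q) = -1 + (3 + Q) = 2 + Q)
-88 + s(-4, -10)*149 = -88 + (2 - 4)*149 = -88 - 2*149 = -88 - 298 = -386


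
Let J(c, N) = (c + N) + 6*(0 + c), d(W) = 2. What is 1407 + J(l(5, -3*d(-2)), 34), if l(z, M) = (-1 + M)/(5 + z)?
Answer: 14361/10 ≈ 1436.1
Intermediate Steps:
l(z, M) = (-1 + M)/(5 + z)
J(c, N) = N + 7*c (J(c, N) = (N + c) + 6*c = N + 7*c)
1407 + J(l(5, -3*d(-2)), 34) = 1407 + (34 + 7*((-1 - 3*2)/(5 + 5))) = 1407 + (34 + 7*((-1 - 6)/10)) = 1407 + (34 + 7*((1/10)*(-7))) = 1407 + (34 + 7*(-7/10)) = 1407 + (34 - 49/10) = 1407 + 291/10 = 14361/10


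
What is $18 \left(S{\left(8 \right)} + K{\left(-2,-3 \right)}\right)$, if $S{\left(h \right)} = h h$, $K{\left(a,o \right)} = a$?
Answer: $1116$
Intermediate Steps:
$S{\left(h \right)} = h^{2}$
$18 \left(S{\left(8 \right)} + K{\left(-2,-3 \right)}\right) = 18 \left(8^{2} - 2\right) = 18 \left(64 - 2\right) = 18 \cdot 62 = 1116$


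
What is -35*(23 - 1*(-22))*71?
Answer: -111825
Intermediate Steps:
-35*(23 - 1*(-22))*71 = -35*(23 + 22)*71 = -35*45*71 = -1575*71 = -111825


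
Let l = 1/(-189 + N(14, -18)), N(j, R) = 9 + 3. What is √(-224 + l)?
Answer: I*√7017873/177 ≈ 14.967*I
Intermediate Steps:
N(j, R) = 12
l = -1/177 (l = 1/(-189 + 12) = 1/(-177) = -1/177 ≈ -0.0056497)
√(-224 + l) = √(-224 - 1/177) = √(-39649/177) = I*√7017873/177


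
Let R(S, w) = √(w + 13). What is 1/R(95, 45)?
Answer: √58/58 ≈ 0.13131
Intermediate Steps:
R(S, w) = √(13 + w)
1/R(95, 45) = 1/(√(13 + 45)) = 1/(√58) = √58/58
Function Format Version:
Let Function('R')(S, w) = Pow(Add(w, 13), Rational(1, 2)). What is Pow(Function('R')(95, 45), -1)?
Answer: Mul(Rational(1, 58), Pow(58, Rational(1, 2))) ≈ 0.13131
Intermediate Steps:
Function('R')(S, w) = Pow(Add(13, w), Rational(1, 2))
Pow(Function('R')(95, 45), -1) = Pow(Pow(Add(13, 45), Rational(1, 2)), -1) = Pow(Pow(58, Rational(1, 2)), -1) = Mul(Rational(1, 58), Pow(58, Rational(1, 2)))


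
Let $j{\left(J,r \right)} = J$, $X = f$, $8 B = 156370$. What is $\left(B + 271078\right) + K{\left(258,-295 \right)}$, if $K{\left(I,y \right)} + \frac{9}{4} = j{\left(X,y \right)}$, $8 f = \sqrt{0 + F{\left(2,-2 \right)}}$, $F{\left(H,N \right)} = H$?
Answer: $290622 + \frac{\sqrt{2}}{8} \approx 2.9062 \cdot 10^{5}$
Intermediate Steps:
$B = \frac{78185}{4}$ ($B = \frac{1}{8} \cdot 156370 = \frac{78185}{4} \approx 19546.0$)
$f = \frac{\sqrt{2}}{8}$ ($f = \frac{\sqrt{0 + 2}}{8} = \frac{\sqrt{2}}{8} \approx 0.17678$)
$X = \frac{\sqrt{2}}{8} \approx 0.17678$
$K{\left(I,y \right)} = - \frac{9}{4} + \frac{\sqrt{2}}{8}$
$\left(B + 271078\right) + K{\left(258,-295 \right)} = \left(\frac{78185}{4} + 271078\right) - \left(\frac{9}{4} - \frac{\sqrt{2}}{8}\right) = \frac{1162497}{4} - \left(\frac{9}{4} - \frac{\sqrt{2}}{8}\right) = 290622 + \frac{\sqrt{2}}{8}$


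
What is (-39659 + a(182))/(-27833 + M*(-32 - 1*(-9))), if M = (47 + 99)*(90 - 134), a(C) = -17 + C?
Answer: -39494/119919 ≈ -0.32934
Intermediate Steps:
M = -6424 (M = 146*(-44) = -6424)
(-39659 + a(182))/(-27833 + M*(-32 - 1*(-9))) = (-39659 + (-17 + 182))/(-27833 - 6424*(-32 - 1*(-9))) = (-39659 + 165)/(-27833 - 6424*(-32 + 9)) = -39494/(-27833 - 6424*(-23)) = -39494/(-27833 + 147752) = -39494/119919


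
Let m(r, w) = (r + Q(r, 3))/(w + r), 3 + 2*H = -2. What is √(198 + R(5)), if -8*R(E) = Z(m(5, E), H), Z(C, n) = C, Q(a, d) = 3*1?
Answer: √19790/10 ≈ 14.068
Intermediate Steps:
Q(a, d) = 3
H = -5/2 (H = -3/2 + (½)*(-2) = -3/2 - 1 = -5/2 ≈ -2.5000)
m(r, w) = (3 + r)/(r + w) (m(r, w) = (r + 3)/(w + r) = (3 + r)/(r + w))
R(E) = -1/(5 + E) (R(E) = -(3 + 5)/(8*(5 + E)) = -8/(8*(5 + E)) = -1/(5 + E))
√(198 + R(5)) = √(198 - 1/(5 + 5)) = √(198 - 1/10) = √(198 - 1*⅒) = √(198 - ⅒) = √(1979/10) = √19790/10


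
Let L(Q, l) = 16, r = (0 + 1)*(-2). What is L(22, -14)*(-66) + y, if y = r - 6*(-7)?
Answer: -1016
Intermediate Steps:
r = -2 (r = 1*(-2) = -2)
y = 40 (y = -2 - 6*(-7) = -2 + 42 = 40)
L(22, -14)*(-66) + y = 16*(-66) + 40 = -1056 + 40 = -1016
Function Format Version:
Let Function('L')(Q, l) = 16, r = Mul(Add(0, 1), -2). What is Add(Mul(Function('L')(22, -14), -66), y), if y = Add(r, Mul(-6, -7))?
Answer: -1016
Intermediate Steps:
r = -2 (r = Mul(1, -2) = -2)
y = 40 (y = Add(-2, Mul(-6, -7)) = Add(-2, 42) = 40)
Add(Mul(Function('L')(22, -14), -66), y) = Add(Mul(16, -66), 40) = Add(-1056, 40) = -1016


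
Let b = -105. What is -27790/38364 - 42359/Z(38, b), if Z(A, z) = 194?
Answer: -203806492/930327 ≈ -219.07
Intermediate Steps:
-27790/38364 - 42359/Z(38, b) = -27790/38364 - 42359/194 = -27790*1/38364 - 42359*1/194 = -13895/19182 - 42359/194 = -203806492/930327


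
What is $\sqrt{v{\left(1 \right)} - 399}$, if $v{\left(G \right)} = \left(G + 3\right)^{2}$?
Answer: $i \sqrt{383} \approx 19.57 i$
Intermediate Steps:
$v{\left(G \right)} = \left(3 + G\right)^{2}$
$\sqrt{v{\left(1 \right)} - 399} = \sqrt{\left(3 + 1\right)^{2} - 399} = \sqrt{4^{2} - 399} = \sqrt{16 - 399} = \sqrt{-383} = i \sqrt{383}$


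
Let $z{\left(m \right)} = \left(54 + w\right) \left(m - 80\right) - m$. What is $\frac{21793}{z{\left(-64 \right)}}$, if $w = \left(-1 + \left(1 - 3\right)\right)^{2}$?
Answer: $- \frac{21793}{9008} \approx -2.4193$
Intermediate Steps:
$w = 9$ ($w = \left(-1 - 2\right)^{2} = \left(-3\right)^{2} = 9$)
$z{\left(m \right)} = -5040 + 62 m$ ($z{\left(m \right)} = \left(54 + 9\right) \left(m - 80\right) - m = 63 \left(-80 + m\right) - m = \left(-5040 + 63 m\right) - m = -5040 + 62 m$)
$\frac{21793}{z{\left(-64 \right)}} = \frac{21793}{-5040 + 62 \left(-64\right)} = \frac{21793}{-5040 - 3968} = \frac{21793}{-9008} = 21793 \left(- \frac{1}{9008}\right) = - \frac{21793}{9008}$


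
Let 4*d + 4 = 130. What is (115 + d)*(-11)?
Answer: -3223/2 ≈ -1611.5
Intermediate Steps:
d = 63/2 (d = -1 + (¼)*130 = -1 + 65/2 = 63/2 ≈ 31.500)
(115 + d)*(-11) = (115 + 63/2)*(-11) = (293/2)*(-11) = -3223/2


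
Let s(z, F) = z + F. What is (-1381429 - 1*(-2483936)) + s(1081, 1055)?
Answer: 1104643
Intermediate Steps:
s(z, F) = F + z
(-1381429 - 1*(-2483936)) + s(1081, 1055) = (-1381429 - 1*(-2483936)) + (1055 + 1081) = (-1381429 + 2483936) + 2136 = 1102507 + 2136 = 1104643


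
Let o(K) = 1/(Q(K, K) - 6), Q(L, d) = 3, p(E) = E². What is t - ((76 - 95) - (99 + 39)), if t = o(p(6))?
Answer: 470/3 ≈ 156.67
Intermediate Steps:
o(K) = -⅓ (o(K) = 1/(3 - 6) = 1/(-3) = -⅓)
t = -⅓ ≈ -0.33333
t - ((76 - 95) - (99 + 39)) = -⅓ - ((76 - 95) - (99 + 39)) = -⅓ - (-19 - 1*138) = -⅓ - (-19 - 138) = -⅓ - 1*(-157) = -⅓ + 157 = 470/3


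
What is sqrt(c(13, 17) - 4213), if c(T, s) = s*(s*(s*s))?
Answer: 6*sqrt(2203) ≈ 281.62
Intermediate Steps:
c(T, s) = s**4 (c(T, s) = s*(s*s**2) = s*s**3 = s**4)
sqrt(c(13, 17) - 4213) = sqrt(17**4 - 4213) = sqrt(83521 - 4213) = sqrt(79308) = 6*sqrt(2203)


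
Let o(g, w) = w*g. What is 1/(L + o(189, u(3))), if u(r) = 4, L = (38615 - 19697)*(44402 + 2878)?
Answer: 1/894443796 ≈ 1.1180e-9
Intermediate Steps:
L = 894443040 (L = 18918*47280 = 894443040)
o(g, w) = g*w
1/(L + o(189, u(3))) = 1/(894443040 + 189*4) = 1/(894443040 + 756) = 1/894443796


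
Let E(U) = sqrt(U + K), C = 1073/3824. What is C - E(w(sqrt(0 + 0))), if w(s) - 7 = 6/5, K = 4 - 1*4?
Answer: 1073/3824 - sqrt(205)/5 ≈ -2.5830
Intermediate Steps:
K = 0 (K = 4 - 4 = 0)
w(s) = 41/5 (w(s) = 7 + 6/5 = 41/5)
C = 1073/3824 (C = 1073*(1/3824) = 1073/3824 ≈ 0.28060)
E(U) = sqrt(U) (E(U) = sqrt(U + 0) = sqrt(U))
C - E(w(sqrt(0 + 0))) = 1073/3824 - sqrt(41/5) = 1073/3824 - sqrt(205)/5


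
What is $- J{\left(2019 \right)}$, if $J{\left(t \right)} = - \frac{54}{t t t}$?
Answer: $\frac{2}{304821217} \approx 6.5612 \cdot 10^{-9}$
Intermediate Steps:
$J{\left(t \right)} = - \frac{54}{t^{3}}$ ($J{\left(t \right)} = - \frac{54}{t^{2} t} = - \frac{54}{t^{3}}$)
$- J{\left(2019 \right)} = - \frac{-54}{8230172859} = \left(-1\right) \left(- \frac{2}{304821217}\right) = \frac{2}{304821217}$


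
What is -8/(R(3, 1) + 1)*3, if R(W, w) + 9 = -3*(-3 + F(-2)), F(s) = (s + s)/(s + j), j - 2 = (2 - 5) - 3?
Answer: 24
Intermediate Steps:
j = -4 (j = 2 + ((2 - 5) - 3) = 2 + (-3 - 3) = 2 - 6 = -4)
F(s) = 2*s/(-4 + s) (F(s) = (s + s)/(s - 4) = (2*s)/(-4 + s) = 2*s/(-4 + s))
R(W, w) = -2 (R(W, w) = -9 - 3*(-3 + 2*(-2)/(-4 - 2)) = -9 - 3*(-3 + 2*(-2)/(-6)) = -9 - 3*(-3 + 2*(-2)*(-1/6)) = -9 - 3*(-3 + 2/3) = -9 - 3*(-7/3) = -9 + 7 = -2)
-8/(R(3, 1) + 1)*3 = -8/(-2 + 1)*3 = -8/(-1)*3 = -8*(-1)*3 = 8*3 = 24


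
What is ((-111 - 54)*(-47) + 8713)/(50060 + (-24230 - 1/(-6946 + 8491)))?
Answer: 25443060/39907349 ≈ 0.63755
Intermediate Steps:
((-111 - 54)*(-47) + 8713)/(50060 + (-24230 - 1/(-6946 + 8491))) = (-165*(-47) + 8713)/(50060 + (-24230 - 1/1545)) = (7755 + 8713)/(50060 + (-24230 - 1*1/1545)) = 16468/(50060 + (-24230 - 1/1545)) = 16468/(50060 - 37435351/1545) = 16468/(39907349/1545) = 16468*(1545/39907349) = 25443060/39907349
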